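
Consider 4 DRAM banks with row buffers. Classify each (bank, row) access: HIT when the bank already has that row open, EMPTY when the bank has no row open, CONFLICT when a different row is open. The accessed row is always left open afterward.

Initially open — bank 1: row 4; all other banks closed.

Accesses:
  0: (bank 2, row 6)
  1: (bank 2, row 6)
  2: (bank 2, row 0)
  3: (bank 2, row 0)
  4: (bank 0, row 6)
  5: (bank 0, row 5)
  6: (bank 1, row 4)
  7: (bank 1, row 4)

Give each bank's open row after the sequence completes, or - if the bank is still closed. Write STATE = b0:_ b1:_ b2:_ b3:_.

#0 (2,6) E
#1 (2,6) H  (was 6)
#2 (2,0) C  (was 6)
#3 (2,0) H  (was 0)
#4 (0,6) E
#5 (0,5) C  (was 6)
#6 (1,4) H  (was 4)
#7 (1,4) H  (was 4)

STATE = b0:5 b1:4 b2:0 b3:-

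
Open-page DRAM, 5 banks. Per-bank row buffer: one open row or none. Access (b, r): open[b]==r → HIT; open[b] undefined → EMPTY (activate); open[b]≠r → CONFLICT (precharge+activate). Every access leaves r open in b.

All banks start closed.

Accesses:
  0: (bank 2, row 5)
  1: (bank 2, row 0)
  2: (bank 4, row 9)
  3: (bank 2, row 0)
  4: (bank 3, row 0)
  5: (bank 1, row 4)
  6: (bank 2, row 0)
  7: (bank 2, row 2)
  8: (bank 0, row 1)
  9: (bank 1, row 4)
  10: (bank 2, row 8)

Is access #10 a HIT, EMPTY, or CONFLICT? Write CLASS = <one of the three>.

CLASS = CONFLICT

#0 (2,5) E
#1 (2,0) C  (was 5)
#2 (4,9) E
#3 (2,0) H  (was 0)
#4 (3,0) E
#5 (1,4) E
#6 (2,0) H  (was 0)
#7 (2,2) C  (was 0)
#8 (0,1) E
#9 (1,4) H  (was 4)
#10 (2,8) C  (was 2)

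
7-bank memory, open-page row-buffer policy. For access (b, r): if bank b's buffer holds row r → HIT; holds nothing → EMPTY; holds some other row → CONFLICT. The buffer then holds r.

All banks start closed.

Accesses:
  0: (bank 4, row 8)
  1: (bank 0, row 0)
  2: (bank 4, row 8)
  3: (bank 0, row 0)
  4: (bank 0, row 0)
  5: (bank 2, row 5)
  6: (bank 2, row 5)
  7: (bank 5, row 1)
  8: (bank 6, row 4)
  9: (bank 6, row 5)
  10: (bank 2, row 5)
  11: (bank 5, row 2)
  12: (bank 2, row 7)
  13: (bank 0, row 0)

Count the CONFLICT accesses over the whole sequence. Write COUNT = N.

COUNT = 3

step 0: bank4 None->8 [EMPTY]
step 1: bank0 None->0 [EMPTY]
step 2: bank4 8->8 [HIT]
step 3: bank0 0->0 [HIT]
step 4: bank0 0->0 [HIT]
step 5: bank2 None->5 [EMPTY]
step 6: bank2 5->5 [HIT]
step 7: bank5 None->1 [EMPTY]
step 8: bank6 None->4 [EMPTY]
step 9: bank6 4->5 [CONFLICT]
step 10: bank2 5->5 [HIT]
step 11: bank5 1->2 [CONFLICT]
step 12: bank2 5->7 [CONFLICT]
step 13: bank0 0->0 [HIT]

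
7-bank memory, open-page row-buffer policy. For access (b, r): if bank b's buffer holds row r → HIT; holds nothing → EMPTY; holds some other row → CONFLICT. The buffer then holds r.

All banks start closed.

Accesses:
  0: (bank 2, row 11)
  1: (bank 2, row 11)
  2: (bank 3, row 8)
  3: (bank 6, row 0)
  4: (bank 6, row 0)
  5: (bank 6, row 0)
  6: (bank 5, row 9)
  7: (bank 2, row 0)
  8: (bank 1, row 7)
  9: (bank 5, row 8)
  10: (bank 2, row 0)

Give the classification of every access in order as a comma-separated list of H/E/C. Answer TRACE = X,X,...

#0 (2,11) E
#1 (2,11) H  (was 11)
#2 (3,8) E
#3 (6,0) E
#4 (6,0) H  (was 0)
#5 (6,0) H  (was 0)
#6 (5,9) E
#7 (2,0) C  (was 11)
#8 (1,7) E
#9 (5,8) C  (was 9)
#10 (2,0) H  (was 0)

TRACE = E,H,E,E,H,H,E,C,E,C,H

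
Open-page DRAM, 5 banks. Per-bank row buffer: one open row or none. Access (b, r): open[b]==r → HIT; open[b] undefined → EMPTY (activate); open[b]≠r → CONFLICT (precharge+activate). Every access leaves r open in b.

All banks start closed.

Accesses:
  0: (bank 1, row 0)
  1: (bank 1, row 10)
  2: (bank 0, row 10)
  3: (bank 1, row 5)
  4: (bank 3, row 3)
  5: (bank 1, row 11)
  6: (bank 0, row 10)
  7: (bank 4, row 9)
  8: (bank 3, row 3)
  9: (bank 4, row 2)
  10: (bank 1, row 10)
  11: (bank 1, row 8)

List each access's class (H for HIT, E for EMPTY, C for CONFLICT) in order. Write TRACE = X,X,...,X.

#0 (1,0) E
#1 (1,10) C  (was 0)
#2 (0,10) E
#3 (1,5) C  (was 10)
#4 (3,3) E
#5 (1,11) C  (was 5)
#6 (0,10) H  (was 10)
#7 (4,9) E
#8 (3,3) H  (was 3)
#9 (4,2) C  (was 9)
#10 (1,10) C  (was 11)
#11 (1,8) C  (was 10)

TRACE = E,C,E,C,E,C,H,E,H,C,C,C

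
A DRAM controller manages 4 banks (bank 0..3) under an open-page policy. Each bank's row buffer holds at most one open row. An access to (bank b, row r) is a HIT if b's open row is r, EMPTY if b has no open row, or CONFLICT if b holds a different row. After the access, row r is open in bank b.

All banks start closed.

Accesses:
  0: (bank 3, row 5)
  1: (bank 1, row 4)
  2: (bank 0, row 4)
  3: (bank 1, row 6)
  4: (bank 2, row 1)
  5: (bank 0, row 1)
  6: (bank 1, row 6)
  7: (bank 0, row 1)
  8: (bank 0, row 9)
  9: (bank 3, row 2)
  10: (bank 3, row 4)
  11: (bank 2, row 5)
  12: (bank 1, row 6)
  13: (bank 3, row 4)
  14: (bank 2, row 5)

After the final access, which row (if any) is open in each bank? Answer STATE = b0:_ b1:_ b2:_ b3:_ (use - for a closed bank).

STATE = b0:9 b1:6 b2:5 b3:4

  [0] b3 r5: no row ⇒ E
  [1] b1 r4: no row ⇒ E
  [2] b0 r4: no row ⇒ E
  [3] b1 r6: had r4 ⇒ C
  [4] b2 r1: no row ⇒ E
  [5] b0 r1: had r4 ⇒ C
  [6] b1 r6: had r6 ⇒ H
  [7] b0 r1: had r1 ⇒ H
  [8] b0 r9: had r1 ⇒ C
  [9] b3 r2: had r5 ⇒ C
  [10] b3 r4: had r2 ⇒ C
  [11] b2 r5: had r1 ⇒ C
  [12] b1 r6: had r6 ⇒ H
  [13] b3 r4: had r4 ⇒ H
  [14] b2 r5: had r5 ⇒ H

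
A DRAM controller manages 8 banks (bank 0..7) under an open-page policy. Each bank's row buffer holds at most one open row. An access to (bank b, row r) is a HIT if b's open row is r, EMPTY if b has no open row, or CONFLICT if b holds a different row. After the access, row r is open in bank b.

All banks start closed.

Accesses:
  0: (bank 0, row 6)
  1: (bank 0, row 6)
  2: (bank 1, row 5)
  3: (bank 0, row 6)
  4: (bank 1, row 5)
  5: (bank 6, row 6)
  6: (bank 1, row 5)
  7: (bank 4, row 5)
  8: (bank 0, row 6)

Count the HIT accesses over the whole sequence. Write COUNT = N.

0: bank 0 row 6 — prev None → EMPTY
1: bank 0 row 6 — prev 6 → HIT
2: bank 1 row 5 — prev None → EMPTY
3: bank 0 row 6 — prev 6 → HIT
4: bank 1 row 5 — prev 5 → HIT
5: bank 6 row 6 — prev None → EMPTY
6: bank 1 row 5 — prev 5 → HIT
7: bank 4 row 5 — prev None → EMPTY
8: bank 0 row 6 — prev 6 → HIT

COUNT = 5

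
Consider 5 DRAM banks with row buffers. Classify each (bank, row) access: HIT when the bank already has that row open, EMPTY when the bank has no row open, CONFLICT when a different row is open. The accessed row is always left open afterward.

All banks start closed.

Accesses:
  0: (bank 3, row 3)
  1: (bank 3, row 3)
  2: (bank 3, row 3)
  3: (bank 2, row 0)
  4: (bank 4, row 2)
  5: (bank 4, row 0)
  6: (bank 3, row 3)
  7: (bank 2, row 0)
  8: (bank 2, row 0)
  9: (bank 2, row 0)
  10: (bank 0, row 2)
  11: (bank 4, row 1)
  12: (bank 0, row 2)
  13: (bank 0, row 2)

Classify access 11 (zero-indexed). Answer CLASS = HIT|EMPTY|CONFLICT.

CLASS = CONFLICT

0: bank 3 row 3 — prev None → EMPTY
1: bank 3 row 3 — prev 3 → HIT
2: bank 3 row 3 — prev 3 → HIT
3: bank 2 row 0 — prev None → EMPTY
4: bank 4 row 2 — prev None → EMPTY
5: bank 4 row 0 — prev 2 → CONFLICT
6: bank 3 row 3 — prev 3 → HIT
7: bank 2 row 0 — prev 0 → HIT
8: bank 2 row 0 — prev 0 → HIT
9: bank 2 row 0 — prev 0 → HIT
10: bank 0 row 2 — prev None → EMPTY
11: bank 4 row 1 — prev 0 → CONFLICT
12: bank 0 row 2 — prev 2 → HIT
13: bank 0 row 2 — prev 2 → HIT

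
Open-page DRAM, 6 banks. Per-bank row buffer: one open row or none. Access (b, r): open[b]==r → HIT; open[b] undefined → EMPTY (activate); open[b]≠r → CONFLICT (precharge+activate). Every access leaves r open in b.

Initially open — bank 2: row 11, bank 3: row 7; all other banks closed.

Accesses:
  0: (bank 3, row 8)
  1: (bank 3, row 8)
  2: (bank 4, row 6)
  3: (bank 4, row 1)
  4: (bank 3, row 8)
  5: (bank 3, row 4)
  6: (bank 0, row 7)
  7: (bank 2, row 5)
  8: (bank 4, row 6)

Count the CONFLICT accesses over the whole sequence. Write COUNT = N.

COUNT = 5

  [0] b3 r8: had r7 ⇒ C
  [1] b3 r8: had r8 ⇒ H
  [2] b4 r6: no row ⇒ E
  [3] b4 r1: had r6 ⇒ C
  [4] b3 r8: had r8 ⇒ H
  [5] b3 r4: had r8 ⇒ C
  [6] b0 r7: no row ⇒ E
  [7] b2 r5: had r11 ⇒ C
  [8] b4 r6: had r1 ⇒ C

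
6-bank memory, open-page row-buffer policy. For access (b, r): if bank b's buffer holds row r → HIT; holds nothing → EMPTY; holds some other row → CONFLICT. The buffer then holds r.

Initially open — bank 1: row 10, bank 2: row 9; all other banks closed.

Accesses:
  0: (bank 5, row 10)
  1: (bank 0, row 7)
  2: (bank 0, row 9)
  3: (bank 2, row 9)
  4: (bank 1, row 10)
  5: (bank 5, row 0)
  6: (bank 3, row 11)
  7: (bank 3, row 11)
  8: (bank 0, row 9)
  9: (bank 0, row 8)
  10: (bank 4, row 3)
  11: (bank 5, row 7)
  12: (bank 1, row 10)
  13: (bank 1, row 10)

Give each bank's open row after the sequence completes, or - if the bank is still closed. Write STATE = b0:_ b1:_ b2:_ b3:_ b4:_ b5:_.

#0 (5,10) E
#1 (0,7) E
#2 (0,9) C  (was 7)
#3 (2,9) H  (was 9)
#4 (1,10) H  (was 10)
#5 (5,0) C  (was 10)
#6 (3,11) E
#7 (3,11) H  (was 11)
#8 (0,9) H  (was 9)
#9 (0,8) C  (was 9)
#10 (4,3) E
#11 (5,7) C  (was 0)
#12 (1,10) H  (was 10)
#13 (1,10) H  (was 10)

STATE = b0:8 b1:10 b2:9 b3:11 b4:3 b5:7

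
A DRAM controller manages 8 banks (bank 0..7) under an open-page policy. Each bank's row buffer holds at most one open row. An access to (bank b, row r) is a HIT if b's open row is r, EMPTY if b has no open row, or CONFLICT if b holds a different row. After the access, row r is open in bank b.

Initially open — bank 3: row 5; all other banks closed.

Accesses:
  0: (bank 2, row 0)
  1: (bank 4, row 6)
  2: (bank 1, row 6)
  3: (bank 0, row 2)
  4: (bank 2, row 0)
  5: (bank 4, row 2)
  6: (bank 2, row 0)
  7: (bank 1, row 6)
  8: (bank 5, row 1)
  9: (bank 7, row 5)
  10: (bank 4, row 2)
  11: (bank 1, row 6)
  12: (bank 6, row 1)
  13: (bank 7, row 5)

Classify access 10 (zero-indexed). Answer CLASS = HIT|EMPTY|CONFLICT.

#0 (2,0) E
#1 (4,6) E
#2 (1,6) E
#3 (0,2) E
#4 (2,0) H  (was 0)
#5 (4,2) C  (was 6)
#6 (2,0) H  (was 0)
#7 (1,6) H  (was 6)
#8 (5,1) E
#9 (7,5) E
#10 (4,2) H  (was 2)
#11 (1,6) H  (was 6)
#12 (6,1) E
#13 (7,5) H  (was 5)

CLASS = HIT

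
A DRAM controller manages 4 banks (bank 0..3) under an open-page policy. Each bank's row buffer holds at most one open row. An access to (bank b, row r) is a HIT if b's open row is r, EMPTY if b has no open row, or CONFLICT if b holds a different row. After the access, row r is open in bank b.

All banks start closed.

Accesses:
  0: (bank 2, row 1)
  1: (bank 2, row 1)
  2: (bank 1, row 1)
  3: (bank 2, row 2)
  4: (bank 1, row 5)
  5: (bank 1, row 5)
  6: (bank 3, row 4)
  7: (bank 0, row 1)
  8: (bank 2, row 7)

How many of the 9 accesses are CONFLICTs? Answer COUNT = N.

#0 (2,1) E
#1 (2,1) H  (was 1)
#2 (1,1) E
#3 (2,2) C  (was 1)
#4 (1,5) C  (was 1)
#5 (1,5) H  (was 5)
#6 (3,4) E
#7 (0,1) E
#8 (2,7) C  (was 2)

COUNT = 3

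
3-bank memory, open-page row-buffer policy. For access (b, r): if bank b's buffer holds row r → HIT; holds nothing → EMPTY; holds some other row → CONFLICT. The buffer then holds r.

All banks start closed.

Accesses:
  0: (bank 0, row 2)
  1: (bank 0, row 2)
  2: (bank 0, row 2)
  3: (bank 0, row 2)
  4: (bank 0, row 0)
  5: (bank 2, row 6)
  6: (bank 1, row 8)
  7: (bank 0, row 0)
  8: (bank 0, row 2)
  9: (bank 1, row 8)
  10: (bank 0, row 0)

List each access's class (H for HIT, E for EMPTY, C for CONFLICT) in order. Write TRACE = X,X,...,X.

TRACE = E,H,H,H,C,E,E,H,C,H,C

step 0: bank0 None->2 [EMPTY]
step 1: bank0 2->2 [HIT]
step 2: bank0 2->2 [HIT]
step 3: bank0 2->2 [HIT]
step 4: bank0 2->0 [CONFLICT]
step 5: bank2 None->6 [EMPTY]
step 6: bank1 None->8 [EMPTY]
step 7: bank0 0->0 [HIT]
step 8: bank0 0->2 [CONFLICT]
step 9: bank1 8->8 [HIT]
step 10: bank0 2->0 [CONFLICT]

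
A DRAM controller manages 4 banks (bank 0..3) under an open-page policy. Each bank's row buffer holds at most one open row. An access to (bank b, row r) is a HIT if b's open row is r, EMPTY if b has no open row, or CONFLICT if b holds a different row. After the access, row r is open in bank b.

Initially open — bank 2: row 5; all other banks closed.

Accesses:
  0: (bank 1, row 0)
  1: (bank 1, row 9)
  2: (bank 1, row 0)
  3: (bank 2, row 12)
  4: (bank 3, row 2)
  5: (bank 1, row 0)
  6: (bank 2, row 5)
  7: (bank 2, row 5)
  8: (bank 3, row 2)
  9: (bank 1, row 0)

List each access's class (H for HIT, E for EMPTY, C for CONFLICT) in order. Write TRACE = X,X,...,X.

0: bank 1 row 0 — prev None → EMPTY
1: bank 1 row 9 — prev 0 → CONFLICT
2: bank 1 row 0 — prev 9 → CONFLICT
3: bank 2 row 12 — prev 5 → CONFLICT
4: bank 3 row 2 — prev None → EMPTY
5: bank 1 row 0 — prev 0 → HIT
6: bank 2 row 5 — prev 12 → CONFLICT
7: bank 2 row 5 — prev 5 → HIT
8: bank 3 row 2 — prev 2 → HIT
9: bank 1 row 0 — prev 0 → HIT

TRACE = E,C,C,C,E,H,C,H,H,H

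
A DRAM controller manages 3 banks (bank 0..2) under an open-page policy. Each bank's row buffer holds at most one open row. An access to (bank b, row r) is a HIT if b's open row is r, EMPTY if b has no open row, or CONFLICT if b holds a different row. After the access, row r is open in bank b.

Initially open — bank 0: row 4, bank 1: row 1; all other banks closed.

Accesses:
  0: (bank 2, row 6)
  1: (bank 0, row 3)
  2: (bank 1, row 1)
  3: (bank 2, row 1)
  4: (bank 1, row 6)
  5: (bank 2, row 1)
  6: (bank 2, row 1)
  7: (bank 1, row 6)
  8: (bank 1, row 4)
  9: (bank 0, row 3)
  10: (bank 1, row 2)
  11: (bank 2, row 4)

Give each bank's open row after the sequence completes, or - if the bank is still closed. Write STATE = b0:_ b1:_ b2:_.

#0 (2,6) E
#1 (0,3) C  (was 4)
#2 (1,1) H  (was 1)
#3 (2,1) C  (was 6)
#4 (1,6) C  (was 1)
#5 (2,1) H  (was 1)
#6 (2,1) H  (was 1)
#7 (1,6) H  (was 6)
#8 (1,4) C  (was 6)
#9 (0,3) H  (was 3)
#10 (1,2) C  (was 4)
#11 (2,4) C  (was 1)

STATE = b0:3 b1:2 b2:4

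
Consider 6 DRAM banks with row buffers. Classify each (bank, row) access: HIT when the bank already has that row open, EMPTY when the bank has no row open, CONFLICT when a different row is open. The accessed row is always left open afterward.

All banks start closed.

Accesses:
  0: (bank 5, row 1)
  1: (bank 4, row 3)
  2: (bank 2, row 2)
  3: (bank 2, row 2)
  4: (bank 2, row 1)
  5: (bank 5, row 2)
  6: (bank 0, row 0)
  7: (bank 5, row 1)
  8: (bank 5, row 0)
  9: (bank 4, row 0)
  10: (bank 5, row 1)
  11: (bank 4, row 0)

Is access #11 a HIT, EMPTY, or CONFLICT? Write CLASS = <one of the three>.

CLASS = HIT

step 0: bank5 None->1 [EMPTY]
step 1: bank4 None->3 [EMPTY]
step 2: bank2 None->2 [EMPTY]
step 3: bank2 2->2 [HIT]
step 4: bank2 2->1 [CONFLICT]
step 5: bank5 1->2 [CONFLICT]
step 6: bank0 None->0 [EMPTY]
step 7: bank5 2->1 [CONFLICT]
step 8: bank5 1->0 [CONFLICT]
step 9: bank4 3->0 [CONFLICT]
step 10: bank5 0->1 [CONFLICT]
step 11: bank4 0->0 [HIT]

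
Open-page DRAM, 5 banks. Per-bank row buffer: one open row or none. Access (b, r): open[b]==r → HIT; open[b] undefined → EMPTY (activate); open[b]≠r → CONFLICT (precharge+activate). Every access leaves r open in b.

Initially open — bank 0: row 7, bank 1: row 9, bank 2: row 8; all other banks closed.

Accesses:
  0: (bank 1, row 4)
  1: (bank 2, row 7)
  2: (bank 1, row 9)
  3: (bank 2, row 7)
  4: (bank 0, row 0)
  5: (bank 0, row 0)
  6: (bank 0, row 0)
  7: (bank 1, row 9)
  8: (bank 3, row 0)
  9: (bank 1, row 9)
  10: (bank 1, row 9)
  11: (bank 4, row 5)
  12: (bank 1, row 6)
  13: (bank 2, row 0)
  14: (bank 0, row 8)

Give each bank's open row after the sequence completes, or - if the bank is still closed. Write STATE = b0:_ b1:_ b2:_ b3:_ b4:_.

step 0: bank1 9->4 [CONFLICT]
step 1: bank2 8->7 [CONFLICT]
step 2: bank1 4->9 [CONFLICT]
step 3: bank2 7->7 [HIT]
step 4: bank0 7->0 [CONFLICT]
step 5: bank0 0->0 [HIT]
step 6: bank0 0->0 [HIT]
step 7: bank1 9->9 [HIT]
step 8: bank3 None->0 [EMPTY]
step 9: bank1 9->9 [HIT]
step 10: bank1 9->9 [HIT]
step 11: bank4 None->5 [EMPTY]
step 12: bank1 9->6 [CONFLICT]
step 13: bank2 7->0 [CONFLICT]
step 14: bank0 0->8 [CONFLICT]

STATE = b0:8 b1:6 b2:0 b3:0 b4:5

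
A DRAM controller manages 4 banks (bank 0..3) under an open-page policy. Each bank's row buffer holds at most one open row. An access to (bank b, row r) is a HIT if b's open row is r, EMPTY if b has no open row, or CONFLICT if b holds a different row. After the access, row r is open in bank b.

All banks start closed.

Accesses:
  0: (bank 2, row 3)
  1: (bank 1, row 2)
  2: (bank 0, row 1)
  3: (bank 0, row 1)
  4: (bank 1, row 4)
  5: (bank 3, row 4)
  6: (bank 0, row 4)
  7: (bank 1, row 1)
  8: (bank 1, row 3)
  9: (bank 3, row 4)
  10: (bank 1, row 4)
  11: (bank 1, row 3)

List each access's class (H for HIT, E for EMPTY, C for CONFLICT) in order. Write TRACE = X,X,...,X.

  [0] b2 r3: no row ⇒ E
  [1] b1 r2: no row ⇒ E
  [2] b0 r1: no row ⇒ E
  [3] b0 r1: had r1 ⇒ H
  [4] b1 r4: had r2 ⇒ C
  [5] b3 r4: no row ⇒ E
  [6] b0 r4: had r1 ⇒ C
  [7] b1 r1: had r4 ⇒ C
  [8] b1 r3: had r1 ⇒ C
  [9] b3 r4: had r4 ⇒ H
  [10] b1 r4: had r3 ⇒ C
  [11] b1 r3: had r4 ⇒ C

TRACE = E,E,E,H,C,E,C,C,C,H,C,C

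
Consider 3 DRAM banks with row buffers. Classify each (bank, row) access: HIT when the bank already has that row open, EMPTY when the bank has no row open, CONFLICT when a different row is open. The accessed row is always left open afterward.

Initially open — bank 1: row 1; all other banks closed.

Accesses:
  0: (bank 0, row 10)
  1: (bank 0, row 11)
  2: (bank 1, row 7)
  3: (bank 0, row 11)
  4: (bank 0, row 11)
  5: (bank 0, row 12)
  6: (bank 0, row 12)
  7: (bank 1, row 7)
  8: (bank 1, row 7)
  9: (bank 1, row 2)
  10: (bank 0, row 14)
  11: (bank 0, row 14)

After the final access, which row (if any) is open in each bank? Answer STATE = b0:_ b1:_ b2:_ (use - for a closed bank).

STATE = b0:14 b1:2 b2:-

step 0: bank0 None->10 [EMPTY]
step 1: bank0 10->11 [CONFLICT]
step 2: bank1 1->7 [CONFLICT]
step 3: bank0 11->11 [HIT]
step 4: bank0 11->11 [HIT]
step 5: bank0 11->12 [CONFLICT]
step 6: bank0 12->12 [HIT]
step 7: bank1 7->7 [HIT]
step 8: bank1 7->7 [HIT]
step 9: bank1 7->2 [CONFLICT]
step 10: bank0 12->14 [CONFLICT]
step 11: bank0 14->14 [HIT]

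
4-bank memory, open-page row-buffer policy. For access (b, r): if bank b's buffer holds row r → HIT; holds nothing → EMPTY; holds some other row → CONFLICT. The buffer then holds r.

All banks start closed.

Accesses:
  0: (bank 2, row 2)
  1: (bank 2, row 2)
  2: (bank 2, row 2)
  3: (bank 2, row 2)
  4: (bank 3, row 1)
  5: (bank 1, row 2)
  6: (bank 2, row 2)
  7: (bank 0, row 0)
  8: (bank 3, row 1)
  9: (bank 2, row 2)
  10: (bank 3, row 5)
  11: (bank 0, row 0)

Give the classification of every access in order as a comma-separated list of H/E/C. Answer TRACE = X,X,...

#0 (2,2) E
#1 (2,2) H  (was 2)
#2 (2,2) H  (was 2)
#3 (2,2) H  (was 2)
#4 (3,1) E
#5 (1,2) E
#6 (2,2) H  (was 2)
#7 (0,0) E
#8 (3,1) H  (was 1)
#9 (2,2) H  (was 2)
#10 (3,5) C  (was 1)
#11 (0,0) H  (was 0)

TRACE = E,H,H,H,E,E,H,E,H,H,C,H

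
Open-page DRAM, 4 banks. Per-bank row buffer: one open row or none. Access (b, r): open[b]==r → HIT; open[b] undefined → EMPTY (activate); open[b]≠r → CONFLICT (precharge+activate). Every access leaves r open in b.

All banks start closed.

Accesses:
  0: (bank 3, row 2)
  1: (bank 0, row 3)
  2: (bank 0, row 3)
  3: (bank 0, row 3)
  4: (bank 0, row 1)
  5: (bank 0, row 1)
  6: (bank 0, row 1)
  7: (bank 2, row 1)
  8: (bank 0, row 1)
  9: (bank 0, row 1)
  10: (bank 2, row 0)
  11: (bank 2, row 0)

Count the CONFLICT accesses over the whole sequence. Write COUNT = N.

COUNT = 2

step 0: bank3 None->2 [EMPTY]
step 1: bank0 None->3 [EMPTY]
step 2: bank0 3->3 [HIT]
step 3: bank0 3->3 [HIT]
step 4: bank0 3->1 [CONFLICT]
step 5: bank0 1->1 [HIT]
step 6: bank0 1->1 [HIT]
step 7: bank2 None->1 [EMPTY]
step 8: bank0 1->1 [HIT]
step 9: bank0 1->1 [HIT]
step 10: bank2 1->0 [CONFLICT]
step 11: bank2 0->0 [HIT]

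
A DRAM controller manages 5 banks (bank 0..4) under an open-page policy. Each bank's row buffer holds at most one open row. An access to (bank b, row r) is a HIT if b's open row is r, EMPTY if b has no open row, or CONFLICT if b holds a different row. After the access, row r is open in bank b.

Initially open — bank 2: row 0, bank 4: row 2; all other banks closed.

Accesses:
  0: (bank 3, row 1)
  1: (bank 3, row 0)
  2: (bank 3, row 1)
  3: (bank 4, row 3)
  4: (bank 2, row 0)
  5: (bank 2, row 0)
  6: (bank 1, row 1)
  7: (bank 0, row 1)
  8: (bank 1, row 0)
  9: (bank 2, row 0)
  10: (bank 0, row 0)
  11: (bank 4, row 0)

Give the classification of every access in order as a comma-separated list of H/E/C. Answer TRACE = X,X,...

0: bank 3 row 1 — prev None → EMPTY
1: bank 3 row 0 — prev 1 → CONFLICT
2: bank 3 row 1 — prev 0 → CONFLICT
3: bank 4 row 3 — prev 2 → CONFLICT
4: bank 2 row 0 — prev 0 → HIT
5: bank 2 row 0 — prev 0 → HIT
6: bank 1 row 1 — prev None → EMPTY
7: bank 0 row 1 — prev None → EMPTY
8: bank 1 row 0 — prev 1 → CONFLICT
9: bank 2 row 0 — prev 0 → HIT
10: bank 0 row 0 — prev 1 → CONFLICT
11: bank 4 row 0 — prev 3 → CONFLICT

TRACE = E,C,C,C,H,H,E,E,C,H,C,C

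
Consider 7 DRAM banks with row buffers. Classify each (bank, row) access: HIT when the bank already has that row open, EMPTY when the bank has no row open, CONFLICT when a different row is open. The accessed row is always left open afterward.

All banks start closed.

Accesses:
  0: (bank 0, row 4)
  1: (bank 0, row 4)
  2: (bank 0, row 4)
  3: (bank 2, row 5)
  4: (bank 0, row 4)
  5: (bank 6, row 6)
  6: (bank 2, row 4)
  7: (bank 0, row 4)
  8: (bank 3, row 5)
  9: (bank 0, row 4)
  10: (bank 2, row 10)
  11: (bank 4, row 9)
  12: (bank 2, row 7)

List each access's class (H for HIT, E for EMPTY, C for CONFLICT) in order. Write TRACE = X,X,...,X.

#0 (0,4) E
#1 (0,4) H  (was 4)
#2 (0,4) H  (was 4)
#3 (2,5) E
#4 (0,4) H  (was 4)
#5 (6,6) E
#6 (2,4) C  (was 5)
#7 (0,4) H  (was 4)
#8 (3,5) E
#9 (0,4) H  (was 4)
#10 (2,10) C  (was 4)
#11 (4,9) E
#12 (2,7) C  (was 10)

TRACE = E,H,H,E,H,E,C,H,E,H,C,E,C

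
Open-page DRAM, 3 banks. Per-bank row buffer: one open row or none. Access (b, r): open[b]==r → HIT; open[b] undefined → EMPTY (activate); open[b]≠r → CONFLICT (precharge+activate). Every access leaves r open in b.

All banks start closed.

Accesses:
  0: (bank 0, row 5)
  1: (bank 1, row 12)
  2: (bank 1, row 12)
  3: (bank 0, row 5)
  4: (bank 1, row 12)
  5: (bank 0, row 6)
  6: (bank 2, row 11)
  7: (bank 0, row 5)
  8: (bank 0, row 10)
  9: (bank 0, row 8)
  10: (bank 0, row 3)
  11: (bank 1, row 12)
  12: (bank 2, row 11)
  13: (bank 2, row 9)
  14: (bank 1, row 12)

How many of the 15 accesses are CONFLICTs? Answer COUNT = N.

  [0] b0 r5: no row ⇒ E
  [1] b1 r12: no row ⇒ E
  [2] b1 r12: had r12 ⇒ H
  [3] b0 r5: had r5 ⇒ H
  [4] b1 r12: had r12 ⇒ H
  [5] b0 r6: had r5 ⇒ C
  [6] b2 r11: no row ⇒ E
  [7] b0 r5: had r6 ⇒ C
  [8] b0 r10: had r5 ⇒ C
  [9] b0 r8: had r10 ⇒ C
  [10] b0 r3: had r8 ⇒ C
  [11] b1 r12: had r12 ⇒ H
  [12] b2 r11: had r11 ⇒ H
  [13] b2 r9: had r11 ⇒ C
  [14] b1 r12: had r12 ⇒ H

COUNT = 6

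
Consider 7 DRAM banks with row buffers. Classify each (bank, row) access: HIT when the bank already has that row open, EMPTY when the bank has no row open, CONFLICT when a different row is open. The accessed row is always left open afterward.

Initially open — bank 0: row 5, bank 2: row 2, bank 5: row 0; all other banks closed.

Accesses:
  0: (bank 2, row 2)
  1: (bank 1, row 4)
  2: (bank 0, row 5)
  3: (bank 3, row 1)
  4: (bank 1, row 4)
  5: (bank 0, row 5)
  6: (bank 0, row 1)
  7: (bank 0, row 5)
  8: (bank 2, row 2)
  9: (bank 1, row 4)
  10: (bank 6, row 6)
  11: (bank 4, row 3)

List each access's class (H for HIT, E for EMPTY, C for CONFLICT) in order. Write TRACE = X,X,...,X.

  [0] b2 r2: had r2 ⇒ H
  [1] b1 r4: no row ⇒ E
  [2] b0 r5: had r5 ⇒ H
  [3] b3 r1: no row ⇒ E
  [4] b1 r4: had r4 ⇒ H
  [5] b0 r5: had r5 ⇒ H
  [6] b0 r1: had r5 ⇒ C
  [7] b0 r5: had r1 ⇒ C
  [8] b2 r2: had r2 ⇒ H
  [9] b1 r4: had r4 ⇒ H
  [10] b6 r6: no row ⇒ E
  [11] b4 r3: no row ⇒ E

TRACE = H,E,H,E,H,H,C,C,H,H,E,E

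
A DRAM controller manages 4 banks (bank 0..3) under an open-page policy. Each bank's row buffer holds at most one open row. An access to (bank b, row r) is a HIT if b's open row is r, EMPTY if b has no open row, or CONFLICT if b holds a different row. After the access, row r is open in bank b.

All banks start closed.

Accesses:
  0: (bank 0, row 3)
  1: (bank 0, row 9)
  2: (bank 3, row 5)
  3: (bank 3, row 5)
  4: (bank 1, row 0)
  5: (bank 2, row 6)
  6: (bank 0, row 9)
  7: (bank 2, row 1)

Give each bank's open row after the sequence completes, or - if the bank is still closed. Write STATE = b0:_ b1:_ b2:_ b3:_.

#0 (0,3) E
#1 (0,9) C  (was 3)
#2 (3,5) E
#3 (3,5) H  (was 5)
#4 (1,0) E
#5 (2,6) E
#6 (0,9) H  (was 9)
#7 (2,1) C  (was 6)

STATE = b0:9 b1:0 b2:1 b3:5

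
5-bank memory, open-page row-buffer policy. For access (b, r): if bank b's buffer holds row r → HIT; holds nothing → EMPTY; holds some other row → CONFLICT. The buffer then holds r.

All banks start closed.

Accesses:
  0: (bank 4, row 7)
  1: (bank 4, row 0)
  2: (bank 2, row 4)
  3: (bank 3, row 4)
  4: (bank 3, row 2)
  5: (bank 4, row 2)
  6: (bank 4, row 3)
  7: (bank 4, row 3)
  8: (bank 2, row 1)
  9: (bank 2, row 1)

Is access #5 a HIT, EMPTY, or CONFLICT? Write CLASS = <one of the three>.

  [0] b4 r7: no row ⇒ E
  [1] b4 r0: had r7 ⇒ C
  [2] b2 r4: no row ⇒ E
  [3] b3 r4: no row ⇒ E
  [4] b3 r2: had r4 ⇒ C
  [5] b4 r2: had r0 ⇒ C
  [6] b4 r3: had r2 ⇒ C
  [7] b4 r3: had r3 ⇒ H
  [8] b2 r1: had r4 ⇒ C
  [9] b2 r1: had r1 ⇒ H

CLASS = CONFLICT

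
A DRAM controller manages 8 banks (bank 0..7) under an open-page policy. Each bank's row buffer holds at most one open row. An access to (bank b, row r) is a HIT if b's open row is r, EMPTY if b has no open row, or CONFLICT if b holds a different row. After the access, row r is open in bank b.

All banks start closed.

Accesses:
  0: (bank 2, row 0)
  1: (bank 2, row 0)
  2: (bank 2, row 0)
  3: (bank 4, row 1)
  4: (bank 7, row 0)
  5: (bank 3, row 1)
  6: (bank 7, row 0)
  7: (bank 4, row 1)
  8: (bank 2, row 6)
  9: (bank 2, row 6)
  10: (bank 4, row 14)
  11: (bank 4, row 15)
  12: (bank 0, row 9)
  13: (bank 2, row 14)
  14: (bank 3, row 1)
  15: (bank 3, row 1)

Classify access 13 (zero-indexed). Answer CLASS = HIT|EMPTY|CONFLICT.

CLASS = CONFLICT

  [0] b2 r0: no row ⇒ E
  [1] b2 r0: had r0 ⇒ H
  [2] b2 r0: had r0 ⇒ H
  [3] b4 r1: no row ⇒ E
  [4] b7 r0: no row ⇒ E
  [5] b3 r1: no row ⇒ E
  [6] b7 r0: had r0 ⇒ H
  [7] b4 r1: had r1 ⇒ H
  [8] b2 r6: had r0 ⇒ C
  [9] b2 r6: had r6 ⇒ H
  [10] b4 r14: had r1 ⇒ C
  [11] b4 r15: had r14 ⇒ C
  [12] b0 r9: no row ⇒ E
  [13] b2 r14: had r6 ⇒ C
  [14] b3 r1: had r1 ⇒ H
  [15] b3 r1: had r1 ⇒ H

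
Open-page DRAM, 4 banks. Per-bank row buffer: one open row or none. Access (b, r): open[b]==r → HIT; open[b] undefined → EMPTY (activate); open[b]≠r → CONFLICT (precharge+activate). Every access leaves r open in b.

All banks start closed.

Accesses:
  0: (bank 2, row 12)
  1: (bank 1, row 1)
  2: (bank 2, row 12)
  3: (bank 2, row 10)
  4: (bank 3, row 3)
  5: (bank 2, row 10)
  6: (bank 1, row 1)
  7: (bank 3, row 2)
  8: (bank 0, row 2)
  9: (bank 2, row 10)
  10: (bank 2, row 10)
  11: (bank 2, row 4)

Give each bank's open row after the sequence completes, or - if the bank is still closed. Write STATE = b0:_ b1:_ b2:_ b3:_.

step 0: bank2 None->12 [EMPTY]
step 1: bank1 None->1 [EMPTY]
step 2: bank2 12->12 [HIT]
step 3: bank2 12->10 [CONFLICT]
step 4: bank3 None->3 [EMPTY]
step 5: bank2 10->10 [HIT]
step 6: bank1 1->1 [HIT]
step 7: bank3 3->2 [CONFLICT]
step 8: bank0 None->2 [EMPTY]
step 9: bank2 10->10 [HIT]
step 10: bank2 10->10 [HIT]
step 11: bank2 10->4 [CONFLICT]

STATE = b0:2 b1:1 b2:4 b3:2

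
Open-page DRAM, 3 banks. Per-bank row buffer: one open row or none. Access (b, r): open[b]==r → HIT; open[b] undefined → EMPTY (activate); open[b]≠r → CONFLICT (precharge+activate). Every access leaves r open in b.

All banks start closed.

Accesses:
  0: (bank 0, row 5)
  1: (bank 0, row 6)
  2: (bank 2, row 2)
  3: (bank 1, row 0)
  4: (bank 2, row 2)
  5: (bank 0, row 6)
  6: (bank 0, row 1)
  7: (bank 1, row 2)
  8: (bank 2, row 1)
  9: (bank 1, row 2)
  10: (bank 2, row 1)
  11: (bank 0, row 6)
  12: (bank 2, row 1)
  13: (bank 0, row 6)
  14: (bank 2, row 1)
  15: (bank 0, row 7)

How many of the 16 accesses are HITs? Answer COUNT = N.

#0 (0,5) E
#1 (0,6) C  (was 5)
#2 (2,2) E
#3 (1,0) E
#4 (2,2) H  (was 2)
#5 (0,6) H  (was 6)
#6 (0,1) C  (was 6)
#7 (1,2) C  (was 0)
#8 (2,1) C  (was 2)
#9 (1,2) H  (was 2)
#10 (2,1) H  (was 1)
#11 (0,6) C  (was 1)
#12 (2,1) H  (was 1)
#13 (0,6) H  (was 6)
#14 (2,1) H  (was 1)
#15 (0,7) C  (was 6)

COUNT = 7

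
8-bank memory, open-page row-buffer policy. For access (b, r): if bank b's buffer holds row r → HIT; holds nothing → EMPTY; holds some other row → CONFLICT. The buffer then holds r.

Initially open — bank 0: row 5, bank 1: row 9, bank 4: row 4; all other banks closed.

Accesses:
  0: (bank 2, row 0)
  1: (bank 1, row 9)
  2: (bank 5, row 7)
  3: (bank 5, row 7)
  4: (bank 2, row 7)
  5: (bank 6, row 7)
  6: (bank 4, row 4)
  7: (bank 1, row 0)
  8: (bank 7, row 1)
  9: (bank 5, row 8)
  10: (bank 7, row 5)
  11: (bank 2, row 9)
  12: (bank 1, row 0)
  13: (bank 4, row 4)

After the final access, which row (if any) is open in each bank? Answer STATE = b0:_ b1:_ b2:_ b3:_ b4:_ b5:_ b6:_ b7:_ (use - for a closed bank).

STATE = b0:5 b1:0 b2:9 b3:- b4:4 b5:8 b6:7 b7:5

0: bank 2 row 0 — prev None → EMPTY
1: bank 1 row 9 — prev 9 → HIT
2: bank 5 row 7 — prev None → EMPTY
3: bank 5 row 7 — prev 7 → HIT
4: bank 2 row 7 — prev 0 → CONFLICT
5: bank 6 row 7 — prev None → EMPTY
6: bank 4 row 4 — prev 4 → HIT
7: bank 1 row 0 — prev 9 → CONFLICT
8: bank 7 row 1 — prev None → EMPTY
9: bank 5 row 8 — prev 7 → CONFLICT
10: bank 7 row 5 — prev 1 → CONFLICT
11: bank 2 row 9 — prev 7 → CONFLICT
12: bank 1 row 0 — prev 0 → HIT
13: bank 4 row 4 — prev 4 → HIT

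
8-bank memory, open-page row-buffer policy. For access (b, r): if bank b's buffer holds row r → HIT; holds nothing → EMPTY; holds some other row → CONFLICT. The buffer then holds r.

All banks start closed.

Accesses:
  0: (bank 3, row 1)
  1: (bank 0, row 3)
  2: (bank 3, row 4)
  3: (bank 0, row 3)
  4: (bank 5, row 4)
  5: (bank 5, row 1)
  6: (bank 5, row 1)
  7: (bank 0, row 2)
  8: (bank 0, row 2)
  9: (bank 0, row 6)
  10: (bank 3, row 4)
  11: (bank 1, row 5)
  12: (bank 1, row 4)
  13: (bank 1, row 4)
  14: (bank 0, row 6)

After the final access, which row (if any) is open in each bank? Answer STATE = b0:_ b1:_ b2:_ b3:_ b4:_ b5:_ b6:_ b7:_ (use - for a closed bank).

STATE = b0:6 b1:4 b2:- b3:4 b4:- b5:1 b6:- b7:-

#0 (3,1) E
#1 (0,3) E
#2 (3,4) C  (was 1)
#3 (0,3) H  (was 3)
#4 (5,4) E
#5 (5,1) C  (was 4)
#6 (5,1) H  (was 1)
#7 (0,2) C  (was 3)
#8 (0,2) H  (was 2)
#9 (0,6) C  (was 2)
#10 (3,4) H  (was 4)
#11 (1,5) E
#12 (1,4) C  (was 5)
#13 (1,4) H  (was 4)
#14 (0,6) H  (was 6)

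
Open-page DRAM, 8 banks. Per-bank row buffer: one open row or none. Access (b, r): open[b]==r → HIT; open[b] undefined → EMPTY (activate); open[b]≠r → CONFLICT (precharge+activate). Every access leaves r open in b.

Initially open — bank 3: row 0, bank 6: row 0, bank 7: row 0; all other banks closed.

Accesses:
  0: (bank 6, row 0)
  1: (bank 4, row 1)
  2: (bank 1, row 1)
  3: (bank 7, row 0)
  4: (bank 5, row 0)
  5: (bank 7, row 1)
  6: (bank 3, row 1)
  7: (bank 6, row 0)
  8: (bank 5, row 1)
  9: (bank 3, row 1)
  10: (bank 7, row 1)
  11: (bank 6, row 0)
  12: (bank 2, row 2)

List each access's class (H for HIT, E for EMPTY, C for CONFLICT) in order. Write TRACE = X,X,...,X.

TRACE = H,E,E,H,E,C,C,H,C,H,H,H,E

  [0] b6 r0: had r0 ⇒ H
  [1] b4 r1: no row ⇒ E
  [2] b1 r1: no row ⇒ E
  [3] b7 r0: had r0 ⇒ H
  [4] b5 r0: no row ⇒ E
  [5] b7 r1: had r0 ⇒ C
  [6] b3 r1: had r0 ⇒ C
  [7] b6 r0: had r0 ⇒ H
  [8] b5 r1: had r0 ⇒ C
  [9] b3 r1: had r1 ⇒ H
  [10] b7 r1: had r1 ⇒ H
  [11] b6 r0: had r0 ⇒ H
  [12] b2 r2: no row ⇒ E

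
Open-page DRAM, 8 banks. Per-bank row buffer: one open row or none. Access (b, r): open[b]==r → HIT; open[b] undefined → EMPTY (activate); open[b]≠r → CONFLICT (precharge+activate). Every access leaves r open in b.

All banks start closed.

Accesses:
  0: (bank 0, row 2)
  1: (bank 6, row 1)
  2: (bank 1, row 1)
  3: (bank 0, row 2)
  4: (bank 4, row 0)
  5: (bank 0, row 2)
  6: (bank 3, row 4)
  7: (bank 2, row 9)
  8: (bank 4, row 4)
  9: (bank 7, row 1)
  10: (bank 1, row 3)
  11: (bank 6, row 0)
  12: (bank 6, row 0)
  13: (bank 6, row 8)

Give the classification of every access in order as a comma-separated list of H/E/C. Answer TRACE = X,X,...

  [0] b0 r2: no row ⇒ E
  [1] b6 r1: no row ⇒ E
  [2] b1 r1: no row ⇒ E
  [3] b0 r2: had r2 ⇒ H
  [4] b4 r0: no row ⇒ E
  [5] b0 r2: had r2 ⇒ H
  [6] b3 r4: no row ⇒ E
  [7] b2 r9: no row ⇒ E
  [8] b4 r4: had r0 ⇒ C
  [9] b7 r1: no row ⇒ E
  [10] b1 r3: had r1 ⇒ C
  [11] b6 r0: had r1 ⇒ C
  [12] b6 r0: had r0 ⇒ H
  [13] b6 r8: had r0 ⇒ C

TRACE = E,E,E,H,E,H,E,E,C,E,C,C,H,C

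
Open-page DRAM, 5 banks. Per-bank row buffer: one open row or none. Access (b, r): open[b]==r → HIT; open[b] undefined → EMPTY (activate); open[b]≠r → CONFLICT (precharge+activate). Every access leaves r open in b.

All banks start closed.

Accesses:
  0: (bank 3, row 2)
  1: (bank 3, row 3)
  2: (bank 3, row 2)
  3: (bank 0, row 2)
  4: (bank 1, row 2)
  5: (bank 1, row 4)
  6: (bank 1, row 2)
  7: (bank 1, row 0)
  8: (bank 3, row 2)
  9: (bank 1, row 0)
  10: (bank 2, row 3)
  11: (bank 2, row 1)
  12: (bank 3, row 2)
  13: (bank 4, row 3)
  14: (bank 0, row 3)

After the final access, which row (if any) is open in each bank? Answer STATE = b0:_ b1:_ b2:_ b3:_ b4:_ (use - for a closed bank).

#0 (3,2) E
#1 (3,3) C  (was 2)
#2 (3,2) C  (was 3)
#3 (0,2) E
#4 (1,2) E
#5 (1,4) C  (was 2)
#6 (1,2) C  (was 4)
#7 (1,0) C  (was 2)
#8 (3,2) H  (was 2)
#9 (1,0) H  (was 0)
#10 (2,3) E
#11 (2,1) C  (was 3)
#12 (3,2) H  (was 2)
#13 (4,3) E
#14 (0,3) C  (was 2)

STATE = b0:3 b1:0 b2:1 b3:2 b4:3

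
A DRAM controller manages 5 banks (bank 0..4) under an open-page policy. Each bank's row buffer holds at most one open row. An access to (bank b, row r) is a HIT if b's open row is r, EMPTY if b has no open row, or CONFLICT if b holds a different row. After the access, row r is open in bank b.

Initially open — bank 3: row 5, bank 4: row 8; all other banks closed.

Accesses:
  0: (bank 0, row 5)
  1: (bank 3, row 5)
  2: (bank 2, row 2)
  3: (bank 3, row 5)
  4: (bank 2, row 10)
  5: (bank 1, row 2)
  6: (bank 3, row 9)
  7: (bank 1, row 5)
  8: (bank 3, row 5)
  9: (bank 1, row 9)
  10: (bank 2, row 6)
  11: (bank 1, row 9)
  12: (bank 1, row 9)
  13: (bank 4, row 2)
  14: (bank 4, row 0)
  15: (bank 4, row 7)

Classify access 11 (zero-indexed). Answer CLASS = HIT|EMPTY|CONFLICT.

  [0] b0 r5: no row ⇒ E
  [1] b3 r5: had r5 ⇒ H
  [2] b2 r2: no row ⇒ E
  [3] b3 r5: had r5 ⇒ H
  [4] b2 r10: had r2 ⇒ C
  [5] b1 r2: no row ⇒ E
  [6] b3 r9: had r5 ⇒ C
  [7] b1 r5: had r2 ⇒ C
  [8] b3 r5: had r9 ⇒ C
  [9] b1 r9: had r5 ⇒ C
  [10] b2 r6: had r10 ⇒ C
  [11] b1 r9: had r9 ⇒ H
  [12] b1 r9: had r9 ⇒ H
  [13] b4 r2: had r8 ⇒ C
  [14] b4 r0: had r2 ⇒ C
  [15] b4 r7: had r0 ⇒ C

CLASS = HIT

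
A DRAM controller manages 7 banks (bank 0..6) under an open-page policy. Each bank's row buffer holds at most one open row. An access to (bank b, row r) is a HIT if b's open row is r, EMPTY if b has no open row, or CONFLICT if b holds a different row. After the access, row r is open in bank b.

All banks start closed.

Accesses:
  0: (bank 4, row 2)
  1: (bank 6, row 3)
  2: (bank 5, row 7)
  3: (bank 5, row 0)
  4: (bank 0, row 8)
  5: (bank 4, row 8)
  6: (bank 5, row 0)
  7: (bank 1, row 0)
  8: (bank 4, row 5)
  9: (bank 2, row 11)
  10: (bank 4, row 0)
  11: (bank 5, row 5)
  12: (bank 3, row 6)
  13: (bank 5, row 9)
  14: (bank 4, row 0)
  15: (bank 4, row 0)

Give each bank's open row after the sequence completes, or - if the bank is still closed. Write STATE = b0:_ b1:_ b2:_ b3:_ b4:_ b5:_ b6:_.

#0 (4,2) E
#1 (6,3) E
#2 (5,7) E
#3 (5,0) C  (was 7)
#4 (0,8) E
#5 (4,8) C  (was 2)
#6 (5,0) H  (was 0)
#7 (1,0) E
#8 (4,5) C  (was 8)
#9 (2,11) E
#10 (4,0) C  (was 5)
#11 (5,5) C  (was 0)
#12 (3,6) E
#13 (5,9) C  (was 5)
#14 (4,0) H  (was 0)
#15 (4,0) H  (was 0)

STATE = b0:8 b1:0 b2:11 b3:6 b4:0 b5:9 b6:3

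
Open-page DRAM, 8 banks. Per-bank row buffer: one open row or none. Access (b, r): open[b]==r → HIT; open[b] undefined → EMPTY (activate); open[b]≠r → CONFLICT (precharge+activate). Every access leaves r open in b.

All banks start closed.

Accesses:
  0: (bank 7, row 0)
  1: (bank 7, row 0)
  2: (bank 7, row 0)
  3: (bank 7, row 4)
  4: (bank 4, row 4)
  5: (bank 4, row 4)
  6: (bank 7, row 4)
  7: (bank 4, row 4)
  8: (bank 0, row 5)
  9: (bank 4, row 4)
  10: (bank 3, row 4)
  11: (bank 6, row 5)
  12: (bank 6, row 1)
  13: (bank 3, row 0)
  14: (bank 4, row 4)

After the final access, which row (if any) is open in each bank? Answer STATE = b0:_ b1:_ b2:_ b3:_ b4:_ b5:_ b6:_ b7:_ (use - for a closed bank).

STATE = b0:5 b1:- b2:- b3:0 b4:4 b5:- b6:1 b7:4

#0 (7,0) E
#1 (7,0) H  (was 0)
#2 (7,0) H  (was 0)
#3 (7,4) C  (was 0)
#4 (4,4) E
#5 (4,4) H  (was 4)
#6 (7,4) H  (was 4)
#7 (4,4) H  (was 4)
#8 (0,5) E
#9 (4,4) H  (was 4)
#10 (3,4) E
#11 (6,5) E
#12 (6,1) C  (was 5)
#13 (3,0) C  (was 4)
#14 (4,4) H  (was 4)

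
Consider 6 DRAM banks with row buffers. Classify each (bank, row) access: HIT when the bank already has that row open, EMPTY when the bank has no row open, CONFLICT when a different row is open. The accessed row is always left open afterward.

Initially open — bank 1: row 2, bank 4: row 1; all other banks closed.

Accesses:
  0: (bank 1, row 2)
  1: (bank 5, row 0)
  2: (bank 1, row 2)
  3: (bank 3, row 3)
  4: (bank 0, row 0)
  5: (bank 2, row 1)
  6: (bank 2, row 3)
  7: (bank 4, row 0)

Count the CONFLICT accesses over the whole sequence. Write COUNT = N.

  [0] b1 r2: had r2 ⇒ H
  [1] b5 r0: no row ⇒ E
  [2] b1 r2: had r2 ⇒ H
  [3] b3 r3: no row ⇒ E
  [4] b0 r0: no row ⇒ E
  [5] b2 r1: no row ⇒ E
  [6] b2 r3: had r1 ⇒ C
  [7] b4 r0: had r1 ⇒ C

COUNT = 2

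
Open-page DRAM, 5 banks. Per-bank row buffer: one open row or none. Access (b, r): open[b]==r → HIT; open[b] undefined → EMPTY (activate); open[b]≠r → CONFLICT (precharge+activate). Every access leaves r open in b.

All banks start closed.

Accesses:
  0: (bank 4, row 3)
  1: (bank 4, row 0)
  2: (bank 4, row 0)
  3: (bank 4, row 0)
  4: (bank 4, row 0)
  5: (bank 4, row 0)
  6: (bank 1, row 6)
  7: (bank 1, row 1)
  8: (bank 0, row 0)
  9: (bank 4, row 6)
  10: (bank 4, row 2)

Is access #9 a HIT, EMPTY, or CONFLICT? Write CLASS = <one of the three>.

#0 (4,3) E
#1 (4,0) C  (was 3)
#2 (4,0) H  (was 0)
#3 (4,0) H  (was 0)
#4 (4,0) H  (was 0)
#5 (4,0) H  (was 0)
#6 (1,6) E
#7 (1,1) C  (was 6)
#8 (0,0) E
#9 (4,6) C  (was 0)
#10 (4,2) C  (was 6)

CLASS = CONFLICT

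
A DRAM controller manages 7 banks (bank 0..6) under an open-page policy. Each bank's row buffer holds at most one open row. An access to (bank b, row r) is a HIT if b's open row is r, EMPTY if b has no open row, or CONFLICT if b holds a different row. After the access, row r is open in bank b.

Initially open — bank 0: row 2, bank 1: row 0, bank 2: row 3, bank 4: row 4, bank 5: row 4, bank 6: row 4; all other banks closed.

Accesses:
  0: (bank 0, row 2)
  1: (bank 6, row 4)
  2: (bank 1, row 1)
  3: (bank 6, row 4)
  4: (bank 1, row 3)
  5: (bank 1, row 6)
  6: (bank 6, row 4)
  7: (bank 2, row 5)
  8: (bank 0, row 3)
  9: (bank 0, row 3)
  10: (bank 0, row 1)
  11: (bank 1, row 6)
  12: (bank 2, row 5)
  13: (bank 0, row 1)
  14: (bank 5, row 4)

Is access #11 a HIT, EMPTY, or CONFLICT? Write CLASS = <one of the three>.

CLASS = HIT

step 0: bank0 2->2 [HIT]
step 1: bank6 4->4 [HIT]
step 2: bank1 0->1 [CONFLICT]
step 3: bank6 4->4 [HIT]
step 4: bank1 1->3 [CONFLICT]
step 5: bank1 3->6 [CONFLICT]
step 6: bank6 4->4 [HIT]
step 7: bank2 3->5 [CONFLICT]
step 8: bank0 2->3 [CONFLICT]
step 9: bank0 3->3 [HIT]
step 10: bank0 3->1 [CONFLICT]
step 11: bank1 6->6 [HIT]
step 12: bank2 5->5 [HIT]
step 13: bank0 1->1 [HIT]
step 14: bank5 4->4 [HIT]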